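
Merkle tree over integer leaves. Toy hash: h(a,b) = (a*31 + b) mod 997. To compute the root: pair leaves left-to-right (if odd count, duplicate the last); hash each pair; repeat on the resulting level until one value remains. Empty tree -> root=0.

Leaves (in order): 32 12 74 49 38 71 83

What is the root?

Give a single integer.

Answer: 98

Derivation:
L0: [32, 12, 74, 49, 38, 71, 83]
L1: h(32,12)=(32*31+12)%997=7 h(74,49)=(74*31+49)%997=349 h(38,71)=(38*31+71)%997=252 h(83,83)=(83*31+83)%997=662 -> [7, 349, 252, 662]
L2: h(7,349)=(7*31+349)%997=566 h(252,662)=(252*31+662)%997=498 -> [566, 498]
L3: h(566,498)=(566*31+498)%997=98 -> [98]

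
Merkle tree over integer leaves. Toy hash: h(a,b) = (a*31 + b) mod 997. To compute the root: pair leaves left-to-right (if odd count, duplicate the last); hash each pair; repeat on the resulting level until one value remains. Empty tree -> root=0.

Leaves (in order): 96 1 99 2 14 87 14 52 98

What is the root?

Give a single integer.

Answer: 8

Derivation:
L0: [96, 1, 99, 2, 14, 87, 14, 52, 98]
L1: h(96,1)=(96*31+1)%997=983 h(99,2)=(99*31+2)%997=80 h(14,87)=(14*31+87)%997=521 h(14,52)=(14*31+52)%997=486 h(98,98)=(98*31+98)%997=145 -> [983, 80, 521, 486, 145]
L2: h(983,80)=(983*31+80)%997=643 h(521,486)=(521*31+486)%997=685 h(145,145)=(145*31+145)%997=652 -> [643, 685, 652]
L3: h(643,685)=(643*31+685)%997=678 h(652,652)=(652*31+652)%997=924 -> [678, 924]
L4: h(678,924)=(678*31+924)%997=8 -> [8]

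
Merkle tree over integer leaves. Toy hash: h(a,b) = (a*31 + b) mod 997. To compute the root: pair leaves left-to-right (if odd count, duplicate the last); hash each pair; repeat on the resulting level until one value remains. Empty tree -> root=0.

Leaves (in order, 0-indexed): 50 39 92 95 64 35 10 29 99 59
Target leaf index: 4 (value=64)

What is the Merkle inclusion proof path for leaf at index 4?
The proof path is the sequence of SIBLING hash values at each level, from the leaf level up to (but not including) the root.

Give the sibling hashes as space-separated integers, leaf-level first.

Answer: 35 339 362 708

Derivation:
L0 (leaves): [50, 39, 92, 95, 64, 35, 10, 29, 99, 59], target index=4
L1: h(50,39)=(50*31+39)%997=592 [pair 0] h(92,95)=(92*31+95)%997=953 [pair 1] h(64,35)=(64*31+35)%997=25 [pair 2] h(10,29)=(10*31+29)%997=339 [pair 3] h(99,59)=(99*31+59)%997=137 [pair 4] -> [592, 953, 25, 339, 137]
  Sibling for proof at L0: 35
L2: h(592,953)=(592*31+953)%997=362 [pair 0] h(25,339)=(25*31+339)%997=117 [pair 1] h(137,137)=(137*31+137)%997=396 [pair 2] -> [362, 117, 396]
  Sibling for proof at L1: 339
L3: h(362,117)=(362*31+117)%997=372 [pair 0] h(396,396)=(396*31+396)%997=708 [pair 1] -> [372, 708]
  Sibling for proof at L2: 362
L4: h(372,708)=(372*31+708)%997=276 [pair 0] -> [276]
  Sibling for proof at L3: 708
Root: 276
Proof path (sibling hashes from leaf to root): [35, 339, 362, 708]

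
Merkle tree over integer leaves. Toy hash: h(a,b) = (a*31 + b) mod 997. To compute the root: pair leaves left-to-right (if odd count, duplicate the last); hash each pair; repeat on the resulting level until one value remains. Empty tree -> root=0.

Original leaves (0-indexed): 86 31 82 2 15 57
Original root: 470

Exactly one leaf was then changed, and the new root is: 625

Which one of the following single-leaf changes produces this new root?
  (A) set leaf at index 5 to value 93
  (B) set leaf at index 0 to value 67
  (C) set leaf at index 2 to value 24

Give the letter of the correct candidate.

Original leaves: [86, 31, 82, 2, 15, 57]
Target new root: 625
Try each candidate change and compute the resulting root:
Candidate A: set leaf[5] = 93 -> leaves = [86, 31, 82, 2, 15, 93]
  L0: [86, 31, 82, 2, 15, 93]
  L1: h(86,31)=(86*31+31)%997=703 h(82,2)=(82*31+2)%997=550 h(15,93)=(15*31+93)%997=558 -> [703, 550, 558]
  L2: h(703,550)=(703*31+550)%997=409 h(558,558)=(558*31+558)%997=907 -> [409, 907]
  L3: h(409,907)=(409*31+907)%997=625 -> [625]
  root = 625 == target 625  ** MATCH **
Candidate B: set leaf[0] = 67 -> leaves = [67, 31, 82, 2, 15, 57]
  L0: [67, 31, 82, 2, 15, 57]
  L1: h(67,31)=(67*31+31)%997=114 h(82,2)=(82*31+2)%997=550 h(15,57)=(15*31+57)%997=522 -> [114, 550, 522]
  L2: h(114,550)=(114*31+550)%997=96 h(522,522)=(522*31+522)%997=752 -> [96, 752]
  L3: h(96,752)=(96*31+752)%997=737 -> [737]
  root = 737 != target 625
Candidate C: set leaf[2] = 24 -> leaves = [86, 31, 24, 2, 15, 57]
  L0: [86, 31, 24, 2, 15, 57]
  L1: h(86,31)=(86*31+31)%997=703 h(24,2)=(24*31+2)%997=746 h(15,57)=(15*31+57)%997=522 -> [703, 746, 522]
  L2: h(703,746)=(703*31+746)%997=605 h(522,522)=(522*31+522)%997=752 -> [605, 752]
  L3: h(605,752)=(605*31+752)%997=564 -> [564]
  root = 564 != target 625
Candidate A produces the target root.

Answer: A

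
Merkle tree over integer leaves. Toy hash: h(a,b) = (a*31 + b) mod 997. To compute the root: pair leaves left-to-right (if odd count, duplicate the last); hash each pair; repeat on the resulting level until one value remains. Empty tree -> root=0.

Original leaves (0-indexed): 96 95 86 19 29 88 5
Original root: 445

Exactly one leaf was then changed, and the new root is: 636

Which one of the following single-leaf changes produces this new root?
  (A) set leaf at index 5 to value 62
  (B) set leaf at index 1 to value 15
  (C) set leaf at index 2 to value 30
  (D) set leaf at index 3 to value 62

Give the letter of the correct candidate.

Answer: A

Derivation:
Original leaves: [96, 95, 86, 19, 29, 88, 5]
Target new root: 636
Try each candidate change and compute the resulting root:
Candidate A: set leaf[5] = 62 -> leaves = [96, 95, 86, 19, 29, 62, 5]
  L0: [96, 95, 86, 19, 29, 62, 5]
  L1: h(96,95)=(96*31+95)%997=80 h(86,19)=(86*31+19)%997=691 h(29,62)=(29*31+62)%997=961 h(5,5)=(5*31+5)%997=160 -> [80, 691, 961, 160]
  L2: h(80,691)=(80*31+691)%997=180 h(961,160)=(961*31+160)%997=41 -> [180, 41]
  L3: h(180,41)=(180*31+41)%997=636 -> [636]
  root = 636 == target 636  ** MATCH **
Candidate B: set leaf[1] = 15 -> leaves = [96, 15, 86, 19, 29, 88, 5]
  L0: [96, 15, 86, 19, 29, 88, 5]
  L1: h(96,15)=(96*31+15)%997=0 h(86,19)=(86*31+19)%997=691 h(29,88)=(29*31+88)%997=987 h(5,5)=(5*31+5)%997=160 -> [0, 691, 987, 160]
  L2: h(0,691)=(0*31+691)%997=691 h(987,160)=(987*31+160)%997=847 -> [691, 847]
  L3: h(691,847)=(691*31+847)%997=334 -> [334]
  root = 334 != target 636
Candidate C: set leaf[2] = 30 -> leaves = [96, 95, 30, 19, 29, 88, 5]
  L0: [96, 95, 30, 19, 29, 88, 5]
  L1: h(96,95)=(96*31+95)%997=80 h(30,19)=(30*31+19)%997=949 h(29,88)=(29*31+88)%997=987 h(5,5)=(5*31+5)%997=160 -> [80, 949, 987, 160]
  L2: h(80,949)=(80*31+949)%997=438 h(987,160)=(987*31+160)%997=847 -> [438, 847]
  L3: h(438,847)=(438*31+847)%997=467 -> [467]
  root = 467 != target 636
Candidate D: set leaf[3] = 62 -> leaves = [96, 95, 86, 62, 29, 88, 5]
  L0: [96, 95, 86, 62, 29, 88, 5]
  L1: h(96,95)=(96*31+95)%997=80 h(86,62)=(86*31+62)%997=734 h(29,88)=(29*31+88)%997=987 h(5,5)=(5*31+5)%997=160 -> [80, 734, 987, 160]
  L2: h(80,734)=(80*31+734)%997=223 h(987,160)=(987*31+160)%997=847 -> [223, 847]
  L3: h(223,847)=(223*31+847)%997=781 -> [781]
  root = 781 != target 636
Candidate A produces the target root.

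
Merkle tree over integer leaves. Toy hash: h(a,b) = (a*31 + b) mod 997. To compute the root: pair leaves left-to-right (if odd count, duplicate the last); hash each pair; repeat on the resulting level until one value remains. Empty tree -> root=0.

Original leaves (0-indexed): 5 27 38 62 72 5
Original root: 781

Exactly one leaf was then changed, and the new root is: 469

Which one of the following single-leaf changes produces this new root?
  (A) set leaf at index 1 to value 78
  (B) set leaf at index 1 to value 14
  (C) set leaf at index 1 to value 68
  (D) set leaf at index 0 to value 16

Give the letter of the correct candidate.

Original leaves: [5, 27, 38, 62, 72, 5]
Target new root: 469
Try each candidate change and compute the resulting root:
Candidate A: set leaf[1] = 78 -> leaves = [5, 78, 38, 62, 72, 5]
  L0: [5, 78, 38, 62, 72, 5]
  L1: h(5,78)=(5*31+78)%997=233 h(38,62)=(38*31+62)%997=243 h(72,5)=(72*31+5)%997=243 -> [233, 243, 243]
  L2: h(233,243)=(233*31+243)%997=487 h(243,243)=(243*31+243)%997=797 -> [487, 797]
  L3: h(487,797)=(487*31+797)%997=939 -> [939]
  root = 939 != target 469
Candidate B: set leaf[1] = 14 -> leaves = [5, 14, 38, 62, 72, 5]
  L0: [5, 14, 38, 62, 72, 5]
  L1: h(5,14)=(5*31+14)%997=169 h(38,62)=(38*31+62)%997=243 h(72,5)=(72*31+5)%997=243 -> [169, 243, 243]
  L2: h(169,243)=(169*31+243)%997=497 h(243,243)=(243*31+243)%997=797 -> [497, 797]
  L3: h(497,797)=(497*31+797)%997=252 -> [252]
  root = 252 != target 469
Candidate C: set leaf[1] = 68 -> leaves = [5, 68, 38, 62, 72, 5]
  L0: [5, 68, 38, 62, 72, 5]
  L1: h(5,68)=(5*31+68)%997=223 h(38,62)=(38*31+62)%997=243 h(72,5)=(72*31+5)%997=243 -> [223, 243, 243]
  L2: h(223,243)=(223*31+243)%997=177 h(243,243)=(243*31+243)%997=797 -> [177, 797]
  L3: h(177,797)=(177*31+797)%997=302 -> [302]
  root = 302 != target 469
Candidate D: set leaf[0] = 16 -> leaves = [16, 27, 38, 62, 72, 5]
  L0: [16, 27, 38, 62, 72, 5]
  L1: h(16,27)=(16*31+27)%997=523 h(38,62)=(38*31+62)%997=243 h(72,5)=(72*31+5)%997=243 -> [523, 243, 243]
  L2: h(523,243)=(523*31+243)%997=504 h(243,243)=(243*31+243)%997=797 -> [504, 797]
  L3: h(504,797)=(504*31+797)%997=469 -> [469]
  root = 469 == target 469  ** MATCH **
Candidate D produces the target root.

Answer: D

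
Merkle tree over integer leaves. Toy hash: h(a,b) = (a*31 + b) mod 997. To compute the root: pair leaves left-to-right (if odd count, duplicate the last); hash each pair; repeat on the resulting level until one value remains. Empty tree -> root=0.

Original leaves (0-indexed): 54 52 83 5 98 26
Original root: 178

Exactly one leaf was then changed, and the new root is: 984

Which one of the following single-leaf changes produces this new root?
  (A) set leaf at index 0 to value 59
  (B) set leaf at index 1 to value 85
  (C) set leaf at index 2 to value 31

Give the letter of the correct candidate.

Answer: B

Derivation:
Original leaves: [54, 52, 83, 5, 98, 26]
Target new root: 984
Try each candidate change and compute the resulting root:
Candidate A: set leaf[0] = 59 -> leaves = [59, 52, 83, 5, 98, 26]
  L0: [59, 52, 83, 5, 98, 26]
  L1: h(59,52)=(59*31+52)%997=884 h(83,5)=(83*31+5)%997=584 h(98,26)=(98*31+26)%997=73 -> [884, 584, 73]
  L2: h(884,584)=(884*31+584)%997=72 h(73,73)=(73*31+73)%997=342 -> [72, 342]
  L3: h(72,342)=(72*31+342)%997=580 -> [580]
  root = 580 != target 984
Candidate B: set leaf[1] = 85 -> leaves = [54, 85, 83, 5, 98, 26]
  L0: [54, 85, 83, 5, 98, 26]
  L1: h(54,85)=(54*31+85)%997=762 h(83,5)=(83*31+5)%997=584 h(98,26)=(98*31+26)%997=73 -> [762, 584, 73]
  L2: h(762,584)=(762*31+584)%997=278 h(73,73)=(73*31+73)%997=342 -> [278, 342]
  L3: h(278,342)=(278*31+342)%997=984 -> [984]
  root = 984 == target 984  ** MATCH **
Candidate C: set leaf[2] = 31 -> leaves = [54, 52, 31, 5, 98, 26]
  L0: [54, 52, 31, 5, 98, 26]
  L1: h(54,52)=(54*31+52)%997=729 h(31,5)=(31*31+5)%997=966 h(98,26)=(98*31+26)%997=73 -> [729, 966, 73]
  L2: h(729,966)=(729*31+966)%997=634 h(73,73)=(73*31+73)%997=342 -> [634, 342]
  L3: h(634,342)=(634*31+342)%997=56 -> [56]
  root = 56 != target 984
Candidate B produces the target root.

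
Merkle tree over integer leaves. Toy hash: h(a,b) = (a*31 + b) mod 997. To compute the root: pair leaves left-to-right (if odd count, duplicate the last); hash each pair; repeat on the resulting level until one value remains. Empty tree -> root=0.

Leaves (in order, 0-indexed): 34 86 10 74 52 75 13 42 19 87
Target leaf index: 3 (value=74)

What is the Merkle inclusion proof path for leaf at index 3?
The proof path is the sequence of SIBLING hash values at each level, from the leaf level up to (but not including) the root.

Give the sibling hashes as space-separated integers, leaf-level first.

Answer: 10 143 898 306

Derivation:
L0 (leaves): [34, 86, 10, 74, 52, 75, 13, 42, 19, 87], target index=3
L1: h(34,86)=(34*31+86)%997=143 [pair 0] h(10,74)=(10*31+74)%997=384 [pair 1] h(52,75)=(52*31+75)%997=690 [pair 2] h(13,42)=(13*31+42)%997=445 [pair 3] h(19,87)=(19*31+87)%997=676 [pair 4] -> [143, 384, 690, 445, 676]
  Sibling for proof at L0: 10
L2: h(143,384)=(143*31+384)%997=829 [pair 0] h(690,445)=(690*31+445)%997=898 [pair 1] h(676,676)=(676*31+676)%997=695 [pair 2] -> [829, 898, 695]
  Sibling for proof at L1: 143
L3: h(829,898)=(829*31+898)%997=675 [pair 0] h(695,695)=(695*31+695)%997=306 [pair 1] -> [675, 306]
  Sibling for proof at L2: 898
L4: h(675,306)=(675*31+306)%997=294 [pair 0] -> [294]
  Sibling for proof at L3: 306
Root: 294
Proof path (sibling hashes from leaf to root): [10, 143, 898, 306]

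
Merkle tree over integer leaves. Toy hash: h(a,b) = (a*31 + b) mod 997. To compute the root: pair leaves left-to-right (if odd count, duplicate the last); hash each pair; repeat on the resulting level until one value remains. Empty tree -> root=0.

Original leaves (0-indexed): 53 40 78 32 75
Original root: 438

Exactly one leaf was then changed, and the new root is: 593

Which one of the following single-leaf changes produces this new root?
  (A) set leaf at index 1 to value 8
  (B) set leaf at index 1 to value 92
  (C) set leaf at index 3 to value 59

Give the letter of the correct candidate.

Original leaves: [53, 40, 78, 32, 75]
Target new root: 593
Try each candidate change and compute the resulting root:
Candidate A: set leaf[1] = 8 -> leaves = [53, 8, 78, 32, 75]
  L0: [53, 8, 78, 32, 75]
  L1: h(53,8)=(53*31+8)%997=654 h(78,32)=(78*31+32)%997=456 h(75,75)=(75*31+75)%997=406 -> [654, 456, 406]
  L2: h(654,456)=(654*31+456)%997=790 h(406,406)=(406*31+406)%997=31 -> [790, 31]
  L3: h(790,31)=(790*31+31)%997=593 -> [593]
  root = 593 == target 593  ** MATCH **
Candidate B: set leaf[1] = 92 -> leaves = [53, 92, 78, 32, 75]
  L0: [53, 92, 78, 32, 75]
  L1: h(53,92)=(53*31+92)%997=738 h(78,32)=(78*31+32)%997=456 h(75,75)=(75*31+75)%997=406 -> [738, 456, 406]
  L2: h(738,456)=(738*31+456)%997=403 h(406,406)=(406*31+406)%997=31 -> [403, 31]
  L3: h(403,31)=(403*31+31)%997=560 -> [560]
  root = 560 != target 593
Candidate C: set leaf[3] = 59 -> leaves = [53, 40, 78, 59, 75]
  L0: [53, 40, 78, 59, 75]
  L1: h(53,40)=(53*31+40)%997=686 h(78,59)=(78*31+59)%997=483 h(75,75)=(75*31+75)%997=406 -> [686, 483, 406]
  L2: h(686,483)=(686*31+483)%997=812 h(406,406)=(406*31+406)%997=31 -> [812, 31]
  L3: h(812,31)=(812*31+31)%997=278 -> [278]
  root = 278 != target 593
Candidate A produces the target root.

Answer: A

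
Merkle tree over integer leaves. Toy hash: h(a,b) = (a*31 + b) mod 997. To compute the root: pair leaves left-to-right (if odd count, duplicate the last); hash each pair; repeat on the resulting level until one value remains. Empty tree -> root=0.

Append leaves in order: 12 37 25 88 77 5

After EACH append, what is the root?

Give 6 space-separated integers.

Answer: 12 409 518 581 150 837

Derivation:
After append 12 (leaves=[12]):
  L0: [12]
  root=12
After append 37 (leaves=[12, 37]):
  L0: [12, 37]
  L1: h(12,37)=(12*31+37)%997=409 -> [409]
  root=409
After append 25 (leaves=[12, 37, 25]):
  L0: [12, 37, 25]
  L1: h(12,37)=(12*31+37)%997=409 h(25,25)=(25*31+25)%997=800 -> [409, 800]
  L2: h(409,800)=(409*31+800)%997=518 -> [518]
  root=518
After append 88 (leaves=[12, 37, 25, 88]):
  L0: [12, 37, 25, 88]
  L1: h(12,37)=(12*31+37)%997=409 h(25,88)=(25*31+88)%997=863 -> [409, 863]
  L2: h(409,863)=(409*31+863)%997=581 -> [581]
  root=581
After append 77 (leaves=[12, 37, 25, 88, 77]):
  L0: [12, 37, 25, 88, 77]
  L1: h(12,37)=(12*31+37)%997=409 h(25,88)=(25*31+88)%997=863 h(77,77)=(77*31+77)%997=470 -> [409, 863, 470]
  L2: h(409,863)=(409*31+863)%997=581 h(470,470)=(470*31+470)%997=85 -> [581, 85]
  L3: h(581,85)=(581*31+85)%997=150 -> [150]
  root=150
After append 5 (leaves=[12, 37, 25, 88, 77, 5]):
  L0: [12, 37, 25, 88, 77, 5]
  L1: h(12,37)=(12*31+37)%997=409 h(25,88)=(25*31+88)%997=863 h(77,5)=(77*31+5)%997=398 -> [409, 863, 398]
  L2: h(409,863)=(409*31+863)%997=581 h(398,398)=(398*31+398)%997=772 -> [581, 772]
  L3: h(581,772)=(581*31+772)%997=837 -> [837]
  root=837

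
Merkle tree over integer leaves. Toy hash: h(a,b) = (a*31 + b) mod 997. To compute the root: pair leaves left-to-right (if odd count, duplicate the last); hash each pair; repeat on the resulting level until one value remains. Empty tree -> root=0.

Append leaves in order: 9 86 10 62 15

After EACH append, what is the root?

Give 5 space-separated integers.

Answer: 9 365 668 720 791

Derivation:
After append 9 (leaves=[9]):
  L0: [9]
  root=9
After append 86 (leaves=[9, 86]):
  L0: [9, 86]
  L1: h(9,86)=(9*31+86)%997=365 -> [365]
  root=365
After append 10 (leaves=[9, 86, 10]):
  L0: [9, 86, 10]
  L1: h(9,86)=(9*31+86)%997=365 h(10,10)=(10*31+10)%997=320 -> [365, 320]
  L2: h(365,320)=(365*31+320)%997=668 -> [668]
  root=668
After append 62 (leaves=[9, 86, 10, 62]):
  L0: [9, 86, 10, 62]
  L1: h(9,86)=(9*31+86)%997=365 h(10,62)=(10*31+62)%997=372 -> [365, 372]
  L2: h(365,372)=(365*31+372)%997=720 -> [720]
  root=720
After append 15 (leaves=[9, 86, 10, 62, 15]):
  L0: [9, 86, 10, 62, 15]
  L1: h(9,86)=(9*31+86)%997=365 h(10,62)=(10*31+62)%997=372 h(15,15)=(15*31+15)%997=480 -> [365, 372, 480]
  L2: h(365,372)=(365*31+372)%997=720 h(480,480)=(480*31+480)%997=405 -> [720, 405]
  L3: h(720,405)=(720*31+405)%997=791 -> [791]
  root=791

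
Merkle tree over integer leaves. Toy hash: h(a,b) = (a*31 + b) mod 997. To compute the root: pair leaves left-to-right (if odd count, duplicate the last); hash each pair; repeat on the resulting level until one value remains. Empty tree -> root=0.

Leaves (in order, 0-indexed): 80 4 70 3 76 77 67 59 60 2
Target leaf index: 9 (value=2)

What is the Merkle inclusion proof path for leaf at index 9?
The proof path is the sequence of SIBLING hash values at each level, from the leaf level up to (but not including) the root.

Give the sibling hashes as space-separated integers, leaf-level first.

Answer: 60 865 761 663

Derivation:
L0 (leaves): [80, 4, 70, 3, 76, 77, 67, 59, 60, 2], target index=9
L1: h(80,4)=(80*31+4)%997=490 [pair 0] h(70,3)=(70*31+3)%997=179 [pair 1] h(76,77)=(76*31+77)%997=439 [pair 2] h(67,59)=(67*31+59)%997=142 [pair 3] h(60,2)=(60*31+2)%997=865 [pair 4] -> [490, 179, 439, 142, 865]
  Sibling for proof at L0: 60
L2: h(490,179)=(490*31+179)%997=414 [pair 0] h(439,142)=(439*31+142)%997=790 [pair 1] h(865,865)=(865*31+865)%997=761 [pair 2] -> [414, 790, 761]
  Sibling for proof at L1: 865
L3: h(414,790)=(414*31+790)%997=663 [pair 0] h(761,761)=(761*31+761)%997=424 [pair 1] -> [663, 424]
  Sibling for proof at L2: 761
L4: h(663,424)=(663*31+424)%997=40 [pair 0] -> [40]
  Sibling for proof at L3: 663
Root: 40
Proof path (sibling hashes from leaf to root): [60, 865, 761, 663]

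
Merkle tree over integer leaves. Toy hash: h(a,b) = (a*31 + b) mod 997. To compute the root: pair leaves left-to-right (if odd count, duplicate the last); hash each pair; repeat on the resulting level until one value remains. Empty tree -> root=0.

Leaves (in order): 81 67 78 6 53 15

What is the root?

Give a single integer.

L0: [81, 67, 78, 6, 53, 15]
L1: h(81,67)=(81*31+67)%997=584 h(78,6)=(78*31+6)%997=430 h(53,15)=(53*31+15)%997=661 -> [584, 430, 661]
L2: h(584,430)=(584*31+430)%997=588 h(661,661)=(661*31+661)%997=215 -> [588, 215]
L3: h(588,215)=(588*31+215)%997=497 -> [497]

Answer: 497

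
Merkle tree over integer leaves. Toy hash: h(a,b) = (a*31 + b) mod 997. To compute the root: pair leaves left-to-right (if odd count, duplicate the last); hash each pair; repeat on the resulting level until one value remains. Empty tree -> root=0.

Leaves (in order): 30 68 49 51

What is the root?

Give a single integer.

L0: [30, 68, 49, 51]
L1: h(30,68)=(30*31+68)%997=1 h(49,51)=(49*31+51)%997=573 -> [1, 573]
L2: h(1,573)=(1*31+573)%997=604 -> [604]

Answer: 604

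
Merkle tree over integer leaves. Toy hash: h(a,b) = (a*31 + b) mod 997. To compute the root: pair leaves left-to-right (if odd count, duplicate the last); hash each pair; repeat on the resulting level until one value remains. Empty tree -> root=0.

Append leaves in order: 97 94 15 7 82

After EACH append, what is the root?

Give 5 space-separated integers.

Answer: 97 110 899 891 922

Derivation:
After append 97 (leaves=[97]):
  L0: [97]
  root=97
After append 94 (leaves=[97, 94]):
  L0: [97, 94]
  L1: h(97,94)=(97*31+94)%997=110 -> [110]
  root=110
After append 15 (leaves=[97, 94, 15]):
  L0: [97, 94, 15]
  L1: h(97,94)=(97*31+94)%997=110 h(15,15)=(15*31+15)%997=480 -> [110, 480]
  L2: h(110,480)=(110*31+480)%997=899 -> [899]
  root=899
After append 7 (leaves=[97, 94, 15, 7]):
  L0: [97, 94, 15, 7]
  L1: h(97,94)=(97*31+94)%997=110 h(15,7)=(15*31+7)%997=472 -> [110, 472]
  L2: h(110,472)=(110*31+472)%997=891 -> [891]
  root=891
After append 82 (leaves=[97, 94, 15, 7, 82]):
  L0: [97, 94, 15, 7, 82]
  L1: h(97,94)=(97*31+94)%997=110 h(15,7)=(15*31+7)%997=472 h(82,82)=(82*31+82)%997=630 -> [110, 472, 630]
  L2: h(110,472)=(110*31+472)%997=891 h(630,630)=(630*31+630)%997=220 -> [891, 220]
  L3: h(891,220)=(891*31+220)%997=922 -> [922]
  root=922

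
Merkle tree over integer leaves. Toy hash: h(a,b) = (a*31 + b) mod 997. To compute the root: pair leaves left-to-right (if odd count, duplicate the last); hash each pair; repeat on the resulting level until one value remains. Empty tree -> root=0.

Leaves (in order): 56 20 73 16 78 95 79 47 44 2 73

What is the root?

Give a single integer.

Answer: 111

Derivation:
L0: [56, 20, 73, 16, 78, 95, 79, 47, 44, 2, 73]
L1: h(56,20)=(56*31+20)%997=759 h(73,16)=(73*31+16)%997=285 h(78,95)=(78*31+95)%997=519 h(79,47)=(79*31+47)%997=502 h(44,2)=(44*31+2)%997=369 h(73,73)=(73*31+73)%997=342 -> [759, 285, 519, 502, 369, 342]
L2: h(759,285)=(759*31+285)%997=883 h(519,502)=(519*31+502)%997=639 h(369,342)=(369*31+342)%997=814 -> [883, 639, 814]
L3: h(883,639)=(883*31+639)%997=96 h(814,814)=(814*31+814)%997=126 -> [96, 126]
L4: h(96,126)=(96*31+126)%997=111 -> [111]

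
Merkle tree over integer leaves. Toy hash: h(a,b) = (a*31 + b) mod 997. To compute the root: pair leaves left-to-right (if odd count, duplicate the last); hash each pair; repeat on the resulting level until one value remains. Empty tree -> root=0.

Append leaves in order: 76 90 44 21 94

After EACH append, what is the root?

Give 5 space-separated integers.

Answer: 76 452 465 442 288

Derivation:
After append 76 (leaves=[76]):
  L0: [76]
  root=76
After append 90 (leaves=[76, 90]):
  L0: [76, 90]
  L1: h(76,90)=(76*31+90)%997=452 -> [452]
  root=452
After append 44 (leaves=[76, 90, 44]):
  L0: [76, 90, 44]
  L1: h(76,90)=(76*31+90)%997=452 h(44,44)=(44*31+44)%997=411 -> [452, 411]
  L2: h(452,411)=(452*31+411)%997=465 -> [465]
  root=465
After append 21 (leaves=[76, 90, 44, 21]):
  L0: [76, 90, 44, 21]
  L1: h(76,90)=(76*31+90)%997=452 h(44,21)=(44*31+21)%997=388 -> [452, 388]
  L2: h(452,388)=(452*31+388)%997=442 -> [442]
  root=442
After append 94 (leaves=[76, 90, 44, 21, 94]):
  L0: [76, 90, 44, 21, 94]
  L1: h(76,90)=(76*31+90)%997=452 h(44,21)=(44*31+21)%997=388 h(94,94)=(94*31+94)%997=17 -> [452, 388, 17]
  L2: h(452,388)=(452*31+388)%997=442 h(17,17)=(17*31+17)%997=544 -> [442, 544]
  L3: h(442,544)=(442*31+544)%997=288 -> [288]
  root=288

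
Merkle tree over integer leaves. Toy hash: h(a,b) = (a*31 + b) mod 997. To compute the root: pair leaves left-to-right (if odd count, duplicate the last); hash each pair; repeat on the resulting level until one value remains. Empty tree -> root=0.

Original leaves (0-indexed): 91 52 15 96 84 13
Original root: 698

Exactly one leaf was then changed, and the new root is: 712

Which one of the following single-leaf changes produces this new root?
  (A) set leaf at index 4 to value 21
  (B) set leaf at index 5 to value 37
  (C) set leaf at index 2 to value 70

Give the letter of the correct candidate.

Answer: C

Derivation:
Original leaves: [91, 52, 15, 96, 84, 13]
Target new root: 712
Try each candidate change and compute the resulting root:
Candidate A: set leaf[4] = 21 -> leaves = [91, 52, 15, 96, 21, 13]
  L0: [91, 52, 15, 96, 21, 13]
  L1: h(91,52)=(91*31+52)%997=879 h(15,96)=(15*31+96)%997=561 h(21,13)=(21*31+13)%997=664 -> [879, 561, 664]
  L2: h(879,561)=(879*31+561)%997=891 h(664,664)=(664*31+664)%997=311 -> [891, 311]
  L3: h(891,311)=(891*31+311)%997=16 -> [16]
  root = 16 != target 712
Candidate B: set leaf[5] = 37 -> leaves = [91, 52, 15, 96, 84, 37]
  L0: [91, 52, 15, 96, 84, 37]
  L1: h(91,52)=(91*31+52)%997=879 h(15,96)=(15*31+96)%997=561 h(84,37)=(84*31+37)%997=647 -> [879, 561, 647]
  L2: h(879,561)=(879*31+561)%997=891 h(647,647)=(647*31+647)%997=764 -> [891, 764]
  L3: h(891,764)=(891*31+764)%997=469 -> [469]
  root = 469 != target 712
Candidate C: set leaf[2] = 70 -> leaves = [91, 52, 70, 96, 84, 13]
  L0: [91, 52, 70, 96, 84, 13]
  L1: h(91,52)=(91*31+52)%997=879 h(70,96)=(70*31+96)%997=272 h(84,13)=(84*31+13)%997=623 -> [879, 272, 623]
  L2: h(879,272)=(879*31+272)%997=602 h(623,623)=(623*31+623)%997=993 -> [602, 993]
  L3: h(602,993)=(602*31+993)%997=712 -> [712]
  root = 712 == target 712  ** MATCH **
Candidate C produces the target root.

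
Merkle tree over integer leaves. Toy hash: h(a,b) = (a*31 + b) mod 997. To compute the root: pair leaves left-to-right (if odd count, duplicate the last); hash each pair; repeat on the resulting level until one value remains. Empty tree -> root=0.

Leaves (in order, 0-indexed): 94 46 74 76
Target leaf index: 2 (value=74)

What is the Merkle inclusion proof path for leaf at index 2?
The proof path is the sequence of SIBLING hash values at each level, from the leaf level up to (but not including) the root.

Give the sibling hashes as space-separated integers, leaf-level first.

L0 (leaves): [94, 46, 74, 76], target index=2
L1: h(94,46)=(94*31+46)%997=966 [pair 0] h(74,76)=(74*31+76)%997=376 [pair 1] -> [966, 376]
  Sibling for proof at L0: 76
L2: h(966,376)=(966*31+376)%997=412 [pair 0] -> [412]
  Sibling for proof at L1: 966
Root: 412
Proof path (sibling hashes from leaf to root): [76, 966]

Answer: 76 966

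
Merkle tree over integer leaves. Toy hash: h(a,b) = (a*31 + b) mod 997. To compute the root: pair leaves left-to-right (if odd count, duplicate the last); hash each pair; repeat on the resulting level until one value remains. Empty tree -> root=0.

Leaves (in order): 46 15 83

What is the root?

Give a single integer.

L0: [46, 15, 83]
L1: h(46,15)=(46*31+15)%997=444 h(83,83)=(83*31+83)%997=662 -> [444, 662]
L2: h(444,662)=(444*31+662)%997=468 -> [468]

Answer: 468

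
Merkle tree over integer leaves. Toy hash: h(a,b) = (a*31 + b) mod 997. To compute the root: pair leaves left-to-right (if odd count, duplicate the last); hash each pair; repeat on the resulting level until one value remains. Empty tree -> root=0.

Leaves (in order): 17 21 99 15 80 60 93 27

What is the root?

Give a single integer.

L0: [17, 21, 99, 15, 80, 60, 93, 27]
L1: h(17,21)=(17*31+21)%997=548 h(99,15)=(99*31+15)%997=93 h(80,60)=(80*31+60)%997=546 h(93,27)=(93*31+27)%997=916 -> [548, 93, 546, 916]
L2: h(548,93)=(548*31+93)%997=132 h(546,916)=(546*31+916)%997=893 -> [132, 893]
L3: h(132,893)=(132*31+893)%997=0 -> [0]

Answer: 0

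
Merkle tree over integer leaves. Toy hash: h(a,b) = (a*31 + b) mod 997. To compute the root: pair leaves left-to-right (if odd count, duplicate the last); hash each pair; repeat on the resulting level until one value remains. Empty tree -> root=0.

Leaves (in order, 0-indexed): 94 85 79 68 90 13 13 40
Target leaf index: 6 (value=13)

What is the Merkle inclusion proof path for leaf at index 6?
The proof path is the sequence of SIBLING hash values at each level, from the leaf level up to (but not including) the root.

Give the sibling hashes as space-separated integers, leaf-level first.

L0 (leaves): [94, 85, 79, 68, 90, 13, 13, 40], target index=6
L1: h(94,85)=(94*31+85)%997=8 [pair 0] h(79,68)=(79*31+68)%997=523 [pair 1] h(90,13)=(90*31+13)%997=809 [pair 2] h(13,40)=(13*31+40)%997=443 [pair 3] -> [8, 523, 809, 443]
  Sibling for proof at L0: 40
L2: h(8,523)=(8*31+523)%997=771 [pair 0] h(809,443)=(809*31+443)%997=597 [pair 1] -> [771, 597]
  Sibling for proof at L1: 809
L3: h(771,597)=(771*31+597)%997=570 [pair 0] -> [570]
  Sibling for proof at L2: 771
Root: 570
Proof path (sibling hashes from leaf to root): [40, 809, 771]

Answer: 40 809 771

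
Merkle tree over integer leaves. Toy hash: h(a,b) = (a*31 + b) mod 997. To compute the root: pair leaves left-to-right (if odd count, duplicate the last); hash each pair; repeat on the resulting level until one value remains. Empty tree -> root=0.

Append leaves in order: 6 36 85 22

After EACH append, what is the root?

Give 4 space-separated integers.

After append 6 (leaves=[6]):
  L0: [6]
  root=6
After append 36 (leaves=[6, 36]):
  L0: [6, 36]
  L1: h(6,36)=(6*31+36)%997=222 -> [222]
  root=222
After append 85 (leaves=[6, 36, 85]):
  L0: [6, 36, 85]
  L1: h(6,36)=(6*31+36)%997=222 h(85,85)=(85*31+85)%997=726 -> [222, 726]
  L2: h(222,726)=(222*31+726)%997=629 -> [629]
  root=629
After append 22 (leaves=[6, 36, 85, 22]):
  L0: [6, 36, 85, 22]
  L1: h(6,36)=(6*31+36)%997=222 h(85,22)=(85*31+22)%997=663 -> [222, 663]
  L2: h(222,663)=(222*31+663)%997=566 -> [566]
  root=566

Answer: 6 222 629 566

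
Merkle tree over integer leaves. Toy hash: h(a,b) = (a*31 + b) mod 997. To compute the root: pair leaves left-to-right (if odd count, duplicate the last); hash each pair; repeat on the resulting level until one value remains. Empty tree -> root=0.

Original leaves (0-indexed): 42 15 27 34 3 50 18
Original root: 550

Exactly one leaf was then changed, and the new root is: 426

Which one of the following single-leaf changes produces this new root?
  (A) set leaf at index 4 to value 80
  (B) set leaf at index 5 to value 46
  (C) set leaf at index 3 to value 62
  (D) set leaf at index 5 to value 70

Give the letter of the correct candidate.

Answer: B

Derivation:
Original leaves: [42, 15, 27, 34, 3, 50, 18]
Target new root: 426
Try each candidate change and compute the resulting root:
Candidate A: set leaf[4] = 80 -> leaves = [42, 15, 27, 34, 80, 50, 18]
  L0: [42, 15, 27, 34, 80, 50, 18]
  L1: h(42,15)=(42*31+15)%997=320 h(27,34)=(27*31+34)%997=871 h(80,50)=(80*31+50)%997=536 h(18,18)=(18*31+18)%997=576 -> [320, 871, 536, 576]
  L2: h(320,871)=(320*31+871)%997=821 h(536,576)=(536*31+576)%997=243 -> [821, 243]
  L3: h(821,243)=(821*31+243)%997=769 -> [769]
  root = 769 != target 426
Candidate B: set leaf[5] = 46 -> leaves = [42, 15, 27, 34, 3, 46, 18]
  L0: [42, 15, 27, 34, 3, 46, 18]
  L1: h(42,15)=(42*31+15)%997=320 h(27,34)=(27*31+34)%997=871 h(3,46)=(3*31+46)%997=139 h(18,18)=(18*31+18)%997=576 -> [320, 871, 139, 576]
  L2: h(320,871)=(320*31+871)%997=821 h(139,576)=(139*31+576)%997=897 -> [821, 897]
  L3: h(821,897)=(821*31+897)%997=426 -> [426]
  root = 426 == target 426  ** MATCH **
Candidate C: set leaf[3] = 62 -> leaves = [42, 15, 27, 62, 3, 50, 18]
  L0: [42, 15, 27, 62, 3, 50, 18]
  L1: h(42,15)=(42*31+15)%997=320 h(27,62)=(27*31+62)%997=899 h(3,50)=(3*31+50)%997=143 h(18,18)=(18*31+18)%997=576 -> [320, 899, 143, 576]
  L2: h(320,899)=(320*31+899)%997=849 h(143,576)=(143*31+576)%997=24 -> [849, 24]
  L3: h(849,24)=(849*31+24)%997=421 -> [421]
  root = 421 != target 426
Candidate D: set leaf[5] = 70 -> leaves = [42, 15, 27, 34, 3, 70, 18]
  L0: [42, 15, 27, 34, 3, 70, 18]
  L1: h(42,15)=(42*31+15)%997=320 h(27,34)=(27*31+34)%997=871 h(3,70)=(3*31+70)%997=163 h(18,18)=(18*31+18)%997=576 -> [320, 871, 163, 576]
  L2: h(320,871)=(320*31+871)%997=821 h(163,576)=(163*31+576)%997=644 -> [821, 644]
  L3: h(821,644)=(821*31+644)%997=173 -> [173]
  root = 173 != target 426
Candidate B produces the target root.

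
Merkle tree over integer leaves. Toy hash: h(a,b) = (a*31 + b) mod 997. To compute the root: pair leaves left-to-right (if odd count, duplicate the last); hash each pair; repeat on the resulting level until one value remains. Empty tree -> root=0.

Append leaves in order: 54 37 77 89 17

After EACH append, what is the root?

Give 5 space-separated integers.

Answer: 54 714 670 682 664

Derivation:
After append 54 (leaves=[54]):
  L0: [54]
  root=54
After append 37 (leaves=[54, 37]):
  L0: [54, 37]
  L1: h(54,37)=(54*31+37)%997=714 -> [714]
  root=714
After append 77 (leaves=[54, 37, 77]):
  L0: [54, 37, 77]
  L1: h(54,37)=(54*31+37)%997=714 h(77,77)=(77*31+77)%997=470 -> [714, 470]
  L2: h(714,470)=(714*31+470)%997=670 -> [670]
  root=670
After append 89 (leaves=[54, 37, 77, 89]):
  L0: [54, 37, 77, 89]
  L1: h(54,37)=(54*31+37)%997=714 h(77,89)=(77*31+89)%997=482 -> [714, 482]
  L2: h(714,482)=(714*31+482)%997=682 -> [682]
  root=682
After append 17 (leaves=[54, 37, 77, 89, 17]):
  L0: [54, 37, 77, 89, 17]
  L1: h(54,37)=(54*31+37)%997=714 h(77,89)=(77*31+89)%997=482 h(17,17)=(17*31+17)%997=544 -> [714, 482, 544]
  L2: h(714,482)=(714*31+482)%997=682 h(544,544)=(544*31+544)%997=459 -> [682, 459]
  L3: h(682,459)=(682*31+459)%997=664 -> [664]
  root=664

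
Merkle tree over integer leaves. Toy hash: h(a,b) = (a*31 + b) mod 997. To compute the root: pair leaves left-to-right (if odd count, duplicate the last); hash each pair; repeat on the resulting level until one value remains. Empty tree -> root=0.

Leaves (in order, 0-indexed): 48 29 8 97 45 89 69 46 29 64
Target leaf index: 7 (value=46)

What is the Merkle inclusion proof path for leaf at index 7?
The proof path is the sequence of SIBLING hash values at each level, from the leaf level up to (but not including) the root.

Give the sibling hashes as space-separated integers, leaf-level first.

L0 (leaves): [48, 29, 8, 97, 45, 89, 69, 46, 29, 64], target index=7
L1: h(48,29)=(48*31+29)%997=520 [pair 0] h(8,97)=(8*31+97)%997=345 [pair 1] h(45,89)=(45*31+89)%997=487 [pair 2] h(69,46)=(69*31+46)%997=191 [pair 3] h(29,64)=(29*31+64)%997=963 [pair 4] -> [520, 345, 487, 191, 963]
  Sibling for proof at L0: 69
L2: h(520,345)=(520*31+345)%997=513 [pair 0] h(487,191)=(487*31+191)%997=333 [pair 1] h(963,963)=(963*31+963)%997=906 [pair 2] -> [513, 333, 906]
  Sibling for proof at L1: 487
L3: h(513,333)=(513*31+333)%997=284 [pair 0] h(906,906)=(906*31+906)%997=79 [pair 1] -> [284, 79]
  Sibling for proof at L2: 513
L4: h(284,79)=(284*31+79)%997=907 [pair 0] -> [907]
  Sibling for proof at L3: 79
Root: 907
Proof path (sibling hashes from leaf to root): [69, 487, 513, 79]

Answer: 69 487 513 79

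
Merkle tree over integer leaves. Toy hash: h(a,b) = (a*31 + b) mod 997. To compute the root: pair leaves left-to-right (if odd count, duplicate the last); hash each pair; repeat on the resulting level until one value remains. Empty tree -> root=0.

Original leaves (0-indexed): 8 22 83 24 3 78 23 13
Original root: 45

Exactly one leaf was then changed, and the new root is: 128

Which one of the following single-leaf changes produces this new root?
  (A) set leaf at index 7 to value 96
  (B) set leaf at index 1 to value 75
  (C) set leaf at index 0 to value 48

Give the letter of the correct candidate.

Answer: A

Derivation:
Original leaves: [8, 22, 83, 24, 3, 78, 23, 13]
Target new root: 128
Try each candidate change and compute the resulting root:
Candidate A: set leaf[7] = 96 -> leaves = [8, 22, 83, 24, 3, 78, 23, 96]
  L0: [8, 22, 83, 24, 3, 78, 23, 96]
  L1: h(8,22)=(8*31+22)%997=270 h(83,24)=(83*31+24)%997=603 h(3,78)=(3*31+78)%997=171 h(23,96)=(23*31+96)%997=809 -> [270, 603, 171, 809]
  L2: h(270,603)=(270*31+603)%997=0 h(171,809)=(171*31+809)%997=128 -> [0, 128]
  L3: h(0,128)=(0*31+128)%997=128 -> [128]
  root = 128 == target 128  ** MATCH **
Candidate B: set leaf[1] = 75 -> leaves = [8, 75, 83, 24, 3, 78, 23, 13]
  L0: [8, 75, 83, 24, 3, 78, 23, 13]
  L1: h(8,75)=(8*31+75)%997=323 h(83,24)=(83*31+24)%997=603 h(3,78)=(3*31+78)%997=171 h(23,13)=(23*31+13)%997=726 -> [323, 603, 171, 726]
  L2: h(323,603)=(323*31+603)%997=646 h(171,726)=(171*31+726)%997=45 -> [646, 45]
  L3: h(646,45)=(646*31+45)%997=131 -> [131]
  root = 131 != target 128
Candidate C: set leaf[0] = 48 -> leaves = [48, 22, 83, 24, 3, 78, 23, 13]
  L0: [48, 22, 83, 24, 3, 78, 23, 13]
  L1: h(48,22)=(48*31+22)%997=513 h(83,24)=(83*31+24)%997=603 h(3,78)=(3*31+78)%997=171 h(23,13)=(23*31+13)%997=726 -> [513, 603, 171, 726]
  L2: h(513,603)=(513*31+603)%997=554 h(171,726)=(171*31+726)%997=45 -> [554, 45]
  L3: h(554,45)=(554*31+45)%997=270 -> [270]
  root = 270 != target 128
Candidate A produces the target root.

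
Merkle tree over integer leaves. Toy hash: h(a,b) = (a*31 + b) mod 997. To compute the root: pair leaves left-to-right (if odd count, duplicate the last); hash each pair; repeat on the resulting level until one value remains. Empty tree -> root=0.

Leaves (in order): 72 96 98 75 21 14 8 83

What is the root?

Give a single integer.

Answer: 740

Derivation:
L0: [72, 96, 98, 75, 21, 14, 8, 83]
L1: h(72,96)=(72*31+96)%997=334 h(98,75)=(98*31+75)%997=122 h(21,14)=(21*31+14)%997=665 h(8,83)=(8*31+83)%997=331 -> [334, 122, 665, 331]
L2: h(334,122)=(334*31+122)%997=506 h(665,331)=(665*31+331)%997=9 -> [506, 9]
L3: h(506,9)=(506*31+9)%997=740 -> [740]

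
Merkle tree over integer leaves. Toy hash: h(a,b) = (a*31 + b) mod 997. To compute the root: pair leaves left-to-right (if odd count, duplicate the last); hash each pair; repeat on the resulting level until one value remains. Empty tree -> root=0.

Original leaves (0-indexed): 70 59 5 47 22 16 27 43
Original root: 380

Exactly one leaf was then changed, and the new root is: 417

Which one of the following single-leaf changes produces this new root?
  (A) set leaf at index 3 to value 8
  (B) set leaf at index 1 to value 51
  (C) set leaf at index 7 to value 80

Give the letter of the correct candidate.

Original leaves: [70, 59, 5, 47, 22, 16, 27, 43]
Target new root: 417
Try each candidate change and compute the resulting root:
Candidate A: set leaf[3] = 8 -> leaves = [70, 59, 5, 8, 22, 16, 27, 43]
  L0: [70, 59, 5, 8, 22, 16, 27, 43]
  L1: h(70,59)=(70*31+59)%997=235 h(5,8)=(5*31+8)%997=163 h(22,16)=(22*31+16)%997=698 h(27,43)=(27*31+43)%997=880 -> [235, 163, 698, 880]
  L2: h(235,163)=(235*31+163)%997=469 h(698,880)=(698*31+880)%997=584 -> [469, 584]
  L3: h(469,584)=(469*31+584)%997=168 -> [168]
  root = 168 != target 417
Candidate B: set leaf[1] = 51 -> leaves = [70, 51, 5, 47, 22, 16, 27, 43]
  L0: [70, 51, 5, 47, 22, 16, 27, 43]
  L1: h(70,51)=(70*31+51)%997=227 h(5,47)=(5*31+47)%997=202 h(22,16)=(22*31+16)%997=698 h(27,43)=(27*31+43)%997=880 -> [227, 202, 698, 880]
  L2: h(227,202)=(227*31+202)%997=260 h(698,880)=(698*31+880)%997=584 -> [260, 584]
  L3: h(260,584)=(260*31+584)%997=668 -> [668]
  root = 668 != target 417
Candidate C: set leaf[7] = 80 -> leaves = [70, 59, 5, 47, 22, 16, 27, 80]
  L0: [70, 59, 5, 47, 22, 16, 27, 80]
  L1: h(70,59)=(70*31+59)%997=235 h(5,47)=(5*31+47)%997=202 h(22,16)=(22*31+16)%997=698 h(27,80)=(27*31+80)%997=917 -> [235, 202, 698, 917]
  L2: h(235,202)=(235*31+202)%997=508 h(698,917)=(698*31+917)%997=621 -> [508, 621]
  L3: h(508,621)=(508*31+621)%997=417 -> [417]
  root = 417 == target 417  ** MATCH **
Candidate C produces the target root.

Answer: C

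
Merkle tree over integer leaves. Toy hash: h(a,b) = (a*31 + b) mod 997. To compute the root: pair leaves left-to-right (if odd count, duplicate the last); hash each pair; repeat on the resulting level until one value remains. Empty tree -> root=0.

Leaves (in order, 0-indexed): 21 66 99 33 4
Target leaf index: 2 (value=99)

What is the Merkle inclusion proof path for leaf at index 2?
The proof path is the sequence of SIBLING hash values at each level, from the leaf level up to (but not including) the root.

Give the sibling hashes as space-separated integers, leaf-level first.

L0 (leaves): [21, 66, 99, 33, 4], target index=2
L1: h(21,66)=(21*31+66)%997=717 [pair 0] h(99,33)=(99*31+33)%997=111 [pair 1] h(4,4)=(4*31+4)%997=128 [pair 2] -> [717, 111, 128]
  Sibling for proof at L0: 33
L2: h(717,111)=(717*31+111)%997=404 [pair 0] h(128,128)=(128*31+128)%997=108 [pair 1] -> [404, 108]
  Sibling for proof at L1: 717
L3: h(404,108)=(404*31+108)%997=668 [pair 0] -> [668]
  Sibling for proof at L2: 108
Root: 668
Proof path (sibling hashes from leaf to root): [33, 717, 108]

Answer: 33 717 108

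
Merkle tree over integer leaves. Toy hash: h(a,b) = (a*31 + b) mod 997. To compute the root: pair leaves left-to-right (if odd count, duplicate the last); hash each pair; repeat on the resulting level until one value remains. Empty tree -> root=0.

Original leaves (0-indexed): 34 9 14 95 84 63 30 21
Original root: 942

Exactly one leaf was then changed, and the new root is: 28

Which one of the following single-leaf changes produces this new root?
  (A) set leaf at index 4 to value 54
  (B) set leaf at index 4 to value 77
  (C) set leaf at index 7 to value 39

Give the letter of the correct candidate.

Original leaves: [34, 9, 14, 95, 84, 63, 30, 21]
Target new root: 28
Try each candidate change and compute the resulting root:
Candidate A: set leaf[4] = 54 -> leaves = [34, 9, 14, 95, 54, 63, 30, 21]
  L0: [34, 9, 14, 95, 54, 63, 30, 21]
  L1: h(34,9)=(34*31+9)%997=66 h(14,95)=(14*31+95)%997=529 h(54,63)=(54*31+63)%997=740 h(30,21)=(30*31+21)%997=951 -> [66, 529, 740, 951]
  L2: h(66,529)=(66*31+529)%997=581 h(740,951)=(740*31+951)%997=960 -> [581, 960]
  L3: h(581,960)=(581*31+960)%997=28 -> [28]
  root = 28 == target 28  ** MATCH **
Candidate B: set leaf[4] = 77 -> leaves = [34, 9, 14, 95, 77, 63, 30, 21]
  L0: [34, 9, 14, 95, 77, 63, 30, 21]
  L1: h(34,9)=(34*31+9)%997=66 h(14,95)=(14*31+95)%997=529 h(77,63)=(77*31+63)%997=456 h(30,21)=(30*31+21)%997=951 -> [66, 529, 456, 951]
  L2: h(66,529)=(66*31+529)%997=581 h(456,951)=(456*31+951)%997=132 -> [581, 132]
  L3: h(581,132)=(581*31+132)%997=197 -> [197]
  root = 197 != target 28
Candidate C: set leaf[7] = 39 -> leaves = [34, 9, 14, 95, 84, 63, 30, 39]
  L0: [34, 9, 14, 95, 84, 63, 30, 39]
  L1: h(34,9)=(34*31+9)%997=66 h(14,95)=(14*31+95)%997=529 h(84,63)=(84*31+63)%997=673 h(30,39)=(30*31+39)%997=969 -> [66, 529, 673, 969]
  L2: h(66,529)=(66*31+529)%997=581 h(673,969)=(673*31+969)%997=895 -> [581, 895]
  L3: h(581,895)=(581*31+895)%997=960 -> [960]
  root = 960 != target 28
Candidate A produces the target root.

Answer: A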